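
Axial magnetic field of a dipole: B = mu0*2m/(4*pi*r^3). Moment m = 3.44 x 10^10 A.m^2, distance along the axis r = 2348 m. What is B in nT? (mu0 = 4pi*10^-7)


m = 3.44 x 10^10 = 34400000000 A.m^2
2m = 68800000000 A.m^2
r^3 = 2348^3 = 12944768192
B = (4pi*10^-7) * 68800000000 / (4*pi * 12944768192) * 1e9
= 86456.629827 / 162668754617.64 * 1e9
= 531.4889 nT

531.4889


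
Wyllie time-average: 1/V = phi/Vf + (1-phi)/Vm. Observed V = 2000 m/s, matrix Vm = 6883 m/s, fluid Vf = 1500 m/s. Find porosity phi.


1/V - 1/Vm = 1/2000 - 1/6883 = 0.00035471
1/Vf - 1/Vm = 1/1500 - 1/6883 = 0.00052138
phi = 0.00035471 / 0.00052138 = 0.6803

0.6803


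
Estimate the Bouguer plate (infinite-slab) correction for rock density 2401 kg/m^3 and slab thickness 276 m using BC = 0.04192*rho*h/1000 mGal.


BC = 0.04192 * rho * h / 1000
= 0.04192 * 2401 * 276 / 1000
= 27.7794 mGal

27.7794


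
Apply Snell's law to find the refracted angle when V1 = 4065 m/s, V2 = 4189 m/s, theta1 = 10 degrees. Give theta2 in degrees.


sin(theta1) = sin(10 deg) = 0.173648
sin(theta2) = V2/V1 * sin(theta1) = 4189/4065 * 0.173648 = 0.178945
theta2 = arcsin(0.178945) = 10.3083 degrees

10.3083


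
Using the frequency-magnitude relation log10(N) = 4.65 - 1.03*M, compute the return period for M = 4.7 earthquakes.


log10(N) = 4.65 - 1.03*4.7 = -0.191
N = 10^-0.191 = 0.644169
T = 1/N = 1/0.644169 = 1.5524 years

1.5524


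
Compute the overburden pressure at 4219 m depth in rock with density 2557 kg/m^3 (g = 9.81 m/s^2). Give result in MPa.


P = rho * g * z / 1e6
= 2557 * 9.81 * 4219 / 1e6
= 105830113.23 / 1e6
= 105.8301 MPa

105.8301


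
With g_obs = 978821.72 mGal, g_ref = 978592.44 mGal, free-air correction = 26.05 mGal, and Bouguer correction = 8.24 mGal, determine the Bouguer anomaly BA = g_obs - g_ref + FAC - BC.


BA = g_obs - g_ref + FAC - BC
= 978821.72 - 978592.44 + 26.05 - 8.24
= 247.09 mGal

247.09


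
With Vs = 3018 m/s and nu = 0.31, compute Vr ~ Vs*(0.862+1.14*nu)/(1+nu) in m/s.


Numerator factor = 0.862 + 1.14*0.31 = 1.2154
Denominator = 1 + 0.31 = 1.31
Vr = 3018 * 1.2154 / 1.31 = 2800.06 m/s

2800.06


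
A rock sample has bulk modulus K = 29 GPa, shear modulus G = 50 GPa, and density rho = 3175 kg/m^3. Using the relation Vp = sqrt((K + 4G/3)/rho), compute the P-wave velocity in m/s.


First compute the effective modulus:
K + 4G/3 = 29e9 + 4*50e9/3 = 95666666666.67 Pa
Then divide by density:
95666666666.67 / 3175 = 30131233.5958 Pa/(kg/m^3)
Take the square root:
Vp = sqrt(30131233.5958) = 5489.19 m/s

5489.19


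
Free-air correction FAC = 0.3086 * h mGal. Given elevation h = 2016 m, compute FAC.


FAC = 0.3086 * h
= 0.3086 * 2016
= 622.1376 mGal

622.1376


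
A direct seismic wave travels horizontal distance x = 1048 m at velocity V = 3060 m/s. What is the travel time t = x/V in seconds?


t = x / V
= 1048 / 3060
= 0.3425 s

0.3425


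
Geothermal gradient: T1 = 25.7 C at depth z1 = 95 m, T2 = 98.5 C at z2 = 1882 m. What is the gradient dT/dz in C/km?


dT = 98.5 - 25.7 = 72.8 C
dz = 1882 - 95 = 1787 m
gradient = dT/dz * 1000 = 72.8/1787 * 1000 = 40.7387 C/km

40.7387


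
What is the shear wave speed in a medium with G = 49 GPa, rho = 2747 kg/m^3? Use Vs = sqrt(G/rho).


Convert G to Pa: G = 49e9 Pa
Compute G/rho = 49e9 / 2747 = 17837641.063
Vs = sqrt(17837641.063) = 4223.46 m/s

4223.46


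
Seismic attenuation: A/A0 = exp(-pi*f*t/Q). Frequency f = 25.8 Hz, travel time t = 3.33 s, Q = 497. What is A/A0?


pi*f*t/Q = pi*25.8*3.33/497 = 0.543072
A/A0 = exp(-0.543072) = 0.580961

0.580961


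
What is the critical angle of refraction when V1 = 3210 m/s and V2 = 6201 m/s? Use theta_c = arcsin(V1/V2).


V1/V2 = 3210/6201 = 0.517658
theta_c = arcsin(0.517658) = 31.1753 degrees

31.1753


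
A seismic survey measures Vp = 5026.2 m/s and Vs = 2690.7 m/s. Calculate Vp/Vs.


Vp/Vs = 5026.2 / 2690.7
= 1.868

1.868


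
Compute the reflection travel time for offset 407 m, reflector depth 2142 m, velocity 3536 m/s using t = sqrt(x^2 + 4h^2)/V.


x^2 + 4h^2 = 407^2 + 4*2142^2 = 165649 + 18352656 = 18518305
sqrt(18518305) = 4303.29
t = 4303.29 / 3536 = 1.217 s

1.217


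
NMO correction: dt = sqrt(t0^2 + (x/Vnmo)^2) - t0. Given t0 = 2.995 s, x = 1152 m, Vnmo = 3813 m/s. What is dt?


x/Vnmo = 1152/3813 = 0.302124
(x/Vnmo)^2 = 0.091279
t0^2 = 8.970025
sqrt(8.970025 + 0.091279) = 3.0102
dt = 3.0102 - 2.995 = 0.0152

0.0152


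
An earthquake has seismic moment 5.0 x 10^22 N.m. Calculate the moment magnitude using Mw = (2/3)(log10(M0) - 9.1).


log10(M0) = log10(5.0 x 10^22) = 22.699
Mw = 2/3 * (22.699 - 9.1)
= 2/3 * 13.599
= 9.07

9.07


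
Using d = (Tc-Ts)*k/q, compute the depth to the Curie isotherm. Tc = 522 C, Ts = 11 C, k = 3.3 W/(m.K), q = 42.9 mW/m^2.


T_Curie - T_surf = 522 - 11 = 511 C
Convert q to W/m^2: 42.9 mW/m^2 = 0.0429 W/m^2
d = 511 * 3.3 / 0.0429 = 39307.69 m

39307.69


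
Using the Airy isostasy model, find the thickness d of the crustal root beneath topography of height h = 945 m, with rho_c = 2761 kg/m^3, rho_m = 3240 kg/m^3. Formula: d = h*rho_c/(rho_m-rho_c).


rho_m - rho_c = 3240 - 2761 = 479
d = 945 * 2761 / 479
= 2609145 / 479
= 5447.07 m

5447.07


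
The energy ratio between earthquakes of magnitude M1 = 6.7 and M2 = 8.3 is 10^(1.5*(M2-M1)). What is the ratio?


M2 - M1 = 8.3 - 6.7 = 1.6
1.5 * 1.6 = 2.4
ratio = 10^2.4 = 251.19

251.19


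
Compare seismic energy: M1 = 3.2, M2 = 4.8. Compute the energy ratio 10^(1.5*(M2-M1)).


M2 - M1 = 4.8 - 3.2 = 1.6
1.5 * 1.6 = 2.4
ratio = 10^2.4 = 251.19

251.19


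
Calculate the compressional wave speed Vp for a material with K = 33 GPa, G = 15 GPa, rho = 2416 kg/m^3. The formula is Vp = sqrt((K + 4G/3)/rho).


First compute the effective modulus:
K + 4G/3 = 33e9 + 4*15e9/3 = 53000000000.0 Pa
Then divide by density:
53000000000.0 / 2416 = 21937086.0927 Pa/(kg/m^3)
Take the square root:
Vp = sqrt(21937086.0927) = 4683.7 m/s

4683.7


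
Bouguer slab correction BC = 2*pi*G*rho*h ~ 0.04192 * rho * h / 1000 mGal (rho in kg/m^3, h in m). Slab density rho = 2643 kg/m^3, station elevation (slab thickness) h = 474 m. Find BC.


BC = 0.04192 * rho * h / 1000
= 0.04192 * 2643 * 474 / 1000
= 52.5166 mGal

52.5166


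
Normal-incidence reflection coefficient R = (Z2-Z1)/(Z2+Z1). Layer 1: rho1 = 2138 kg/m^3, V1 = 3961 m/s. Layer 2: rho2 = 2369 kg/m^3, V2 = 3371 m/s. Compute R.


Z1 = 2138 * 3961 = 8468618
Z2 = 2369 * 3371 = 7985899
R = (7985899 - 8468618) / (7985899 + 8468618) = -482719 / 16454517 = -0.0293

-0.0293


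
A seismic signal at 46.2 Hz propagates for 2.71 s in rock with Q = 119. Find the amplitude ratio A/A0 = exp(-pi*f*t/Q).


pi*f*t/Q = pi*46.2*2.71/119 = 3.305325
A/A0 = exp(-3.305325) = 0.036687

0.036687


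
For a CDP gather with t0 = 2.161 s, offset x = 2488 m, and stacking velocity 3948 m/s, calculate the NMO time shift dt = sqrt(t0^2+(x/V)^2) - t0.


x/Vnmo = 2488/3948 = 0.630193
(x/Vnmo)^2 = 0.397143
t0^2 = 4.669921
sqrt(4.669921 + 0.397143) = 2.251014
dt = 2.251014 - 2.161 = 0.090014

0.090014


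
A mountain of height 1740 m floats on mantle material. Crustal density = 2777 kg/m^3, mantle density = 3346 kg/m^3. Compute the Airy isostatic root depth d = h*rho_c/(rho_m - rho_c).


rho_m - rho_c = 3346 - 2777 = 569
d = 1740 * 2777 / 569
= 4831980 / 569
= 8492.06 m

8492.06


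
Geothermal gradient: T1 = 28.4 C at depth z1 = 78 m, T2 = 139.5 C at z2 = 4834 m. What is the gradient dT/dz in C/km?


dT = 139.5 - 28.4 = 111.1 C
dz = 4834 - 78 = 4756 m
gradient = dT/dz * 1000 = 111.1/4756 * 1000 = 23.36 C/km

23.36


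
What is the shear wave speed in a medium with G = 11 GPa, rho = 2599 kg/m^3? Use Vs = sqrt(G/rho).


Convert G to Pa: G = 11e9 Pa
Compute G/rho = 11e9 / 2599 = 4232397.0758
Vs = sqrt(4232397.0758) = 2057.28 m/s

2057.28


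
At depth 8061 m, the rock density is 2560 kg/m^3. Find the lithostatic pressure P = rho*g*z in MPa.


P = rho * g * z / 1e6
= 2560 * 9.81 * 8061 / 1e6
= 202440729.6 / 1e6
= 202.4407 MPa

202.4407


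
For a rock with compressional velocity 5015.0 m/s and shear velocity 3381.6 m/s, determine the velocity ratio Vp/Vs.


Vp/Vs = 5015.0 / 3381.6
= 1.483

1.483


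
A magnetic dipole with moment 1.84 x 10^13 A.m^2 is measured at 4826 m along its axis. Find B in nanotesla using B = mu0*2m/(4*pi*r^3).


m = 1.84 x 10^13 = 18400000000000 A.m^2
2m = 36800000000000 A.m^2
r^3 = 4826^3 = 112398871976
B = (4pi*10^-7) * 36800000000000 / (4*pi * 112398871976) * 1e9
= 46244243.860842 / 1412445881886.33 * 1e9
= 32740.5421 nT

32740.5421


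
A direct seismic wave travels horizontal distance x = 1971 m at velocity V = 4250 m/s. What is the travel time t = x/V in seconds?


t = x / V
= 1971 / 4250
= 0.4638 s

0.4638


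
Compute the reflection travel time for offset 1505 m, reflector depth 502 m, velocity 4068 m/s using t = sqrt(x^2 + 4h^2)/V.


x^2 + 4h^2 = 1505^2 + 4*502^2 = 2265025 + 1008016 = 3273041
sqrt(3273041) = 1809.1548
t = 1809.1548 / 4068 = 0.4447 s

0.4447


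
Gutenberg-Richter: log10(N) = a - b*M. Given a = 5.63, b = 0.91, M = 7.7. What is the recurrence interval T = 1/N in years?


log10(N) = 5.63 - 0.91*7.7 = -1.377
N = 10^-1.377 = 0.041976
T = 1/N = 1/0.041976 = 23.8232 years

23.8232


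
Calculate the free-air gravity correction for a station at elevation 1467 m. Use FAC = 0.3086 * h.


FAC = 0.3086 * h
= 0.3086 * 1467
= 452.7162 mGal

452.7162


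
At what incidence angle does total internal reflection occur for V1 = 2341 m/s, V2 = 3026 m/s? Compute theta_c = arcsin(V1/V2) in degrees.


V1/V2 = 2341/3026 = 0.773629
theta_c = arcsin(0.773629) = 50.6809 degrees

50.6809


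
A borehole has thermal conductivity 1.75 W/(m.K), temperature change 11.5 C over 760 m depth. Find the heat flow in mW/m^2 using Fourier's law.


q = k * dT / dz * 1000
= 1.75 * 11.5 / 760 * 1000
= 0.02648 * 1000
= 26.4803 mW/m^2

26.4803


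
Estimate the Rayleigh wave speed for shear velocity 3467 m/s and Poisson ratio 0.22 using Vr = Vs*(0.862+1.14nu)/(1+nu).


Numerator factor = 0.862 + 1.14*0.22 = 1.1128
Denominator = 1 + 0.22 = 1.22
Vr = 3467 * 1.1128 / 1.22 = 3162.36 m/s

3162.36


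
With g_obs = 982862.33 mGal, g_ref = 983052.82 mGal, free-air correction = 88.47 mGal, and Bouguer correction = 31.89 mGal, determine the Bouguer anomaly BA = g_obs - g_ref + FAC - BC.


BA = g_obs - g_ref + FAC - BC
= 982862.33 - 983052.82 + 88.47 - 31.89
= -133.91 mGal

-133.91


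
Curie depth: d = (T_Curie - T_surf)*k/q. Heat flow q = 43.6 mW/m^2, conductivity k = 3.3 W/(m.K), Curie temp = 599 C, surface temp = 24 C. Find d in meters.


T_Curie - T_surf = 599 - 24 = 575 C
Convert q to W/m^2: 43.6 mW/m^2 = 0.0436 W/m^2
d = 575 * 3.3 / 0.0436 = 43520.64 m

43520.64


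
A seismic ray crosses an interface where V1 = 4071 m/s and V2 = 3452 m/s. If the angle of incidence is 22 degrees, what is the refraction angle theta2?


sin(theta1) = sin(22 deg) = 0.374607
sin(theta2) = V2/V1 * sin(theta1) = 3452/4071 * 0.374607 = 0.317647
theta2 = arcsin(0.317647) = 18.5207 degrees

18.5207


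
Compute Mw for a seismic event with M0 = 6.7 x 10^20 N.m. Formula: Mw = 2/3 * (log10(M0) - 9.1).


log10(M0) = log10(6.7 x 10^20) = 20.8261
Mw = 2/3 * (20.8261 - 9.1)
= 2/3 * 11.7261
= 7.82

7.82


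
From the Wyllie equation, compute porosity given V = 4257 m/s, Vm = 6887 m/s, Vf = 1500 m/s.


1/V - 1/Vm = 1/4257 - 1/6887 = 8.971e-05
1/Vf - 1/Vm = 1/1500 - 1/6887 = 0.00052147
phi = 8.971e-05 / 0.00052147 = 0.172

0.172


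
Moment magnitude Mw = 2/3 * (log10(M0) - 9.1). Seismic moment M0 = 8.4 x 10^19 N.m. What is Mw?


log10(M0) = log10(8.4 x 10^19) = 19.9243
Mw = 2/3 * (19.9243 - 9.1)
= 2/3 * 10.8243
= 7.22

7.22


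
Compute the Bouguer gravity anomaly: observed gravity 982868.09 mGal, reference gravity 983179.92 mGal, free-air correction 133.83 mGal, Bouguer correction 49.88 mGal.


BA = g_obs - g_ref + FAC - BC
= 982868.09 - 983179.92 + 133.83 - 49.88
= -227.88 mGal

-227.88


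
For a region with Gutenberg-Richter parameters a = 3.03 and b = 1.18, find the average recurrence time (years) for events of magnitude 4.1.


log10(N) = 3.03 - 1.18*4.1 = -1.808
N = 10^-1.808 = 0.01556
T = 1/N = 1/0.01556 = 64.2688 years

64.2688


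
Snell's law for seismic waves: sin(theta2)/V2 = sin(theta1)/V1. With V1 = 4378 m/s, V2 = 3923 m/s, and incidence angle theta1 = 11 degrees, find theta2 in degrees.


sin(theta1) = sin(11 deg) = 0.190809
sin(theta2) = V2/V1 * sin(theta1) = 3923/4378 * 0.190809 = 0.170978
theta2 = arcsin(0.170978) = 9.8447 degrees

9.8447


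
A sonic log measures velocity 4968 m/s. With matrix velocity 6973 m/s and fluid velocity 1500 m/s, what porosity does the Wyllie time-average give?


1/V - 1/Vm = 1/4968 - 1/6973 = 5.788e-05
1/Vf - 1/Vm = 1/1500 - 1/6973 = 0.00052326
phi = 5.788e-05 / 0.00052326 = 0.1106

0.1106


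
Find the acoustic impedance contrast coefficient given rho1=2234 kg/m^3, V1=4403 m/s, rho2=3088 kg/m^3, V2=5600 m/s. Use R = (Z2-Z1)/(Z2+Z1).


Z1 = 2234 * 4403 = 9836302
Z2 = 3088 * 5600 = 17292800
R = (17292800 - 9836302) / (17292800 + 9836302) = 7456498 / 27129102 = 0.2749

0.2749


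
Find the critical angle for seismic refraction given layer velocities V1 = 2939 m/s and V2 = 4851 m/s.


V1/V2 = 2939/4851 = 0.605854
theta_c = arcsin(0.605854) = 37.2904 degrees

37.2904


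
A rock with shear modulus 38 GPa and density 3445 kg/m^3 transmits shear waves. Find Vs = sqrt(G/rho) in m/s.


Convert G to Pa: G = 38e9 Pa
Compute G/rho = 38e9 / 3445 = 11030478.955
Vs = sqrt(11030478.955) = 3321.22 m/s

3321.22


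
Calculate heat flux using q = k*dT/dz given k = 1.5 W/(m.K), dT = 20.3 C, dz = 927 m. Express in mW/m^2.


q = k * dT / dz * 1000
= 1.5 * 20.3 / 927 * 1000
= 0.032848 * 1000
= 32.8479 mW/m^2

32.8479


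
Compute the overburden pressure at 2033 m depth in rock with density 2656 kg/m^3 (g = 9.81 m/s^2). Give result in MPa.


P = rho * g * z / 1e6
= 2656 * 9.81 * 2033 / 1e6
= 52970546.88 / 1e6
= 52.9705 MPa

52.9705


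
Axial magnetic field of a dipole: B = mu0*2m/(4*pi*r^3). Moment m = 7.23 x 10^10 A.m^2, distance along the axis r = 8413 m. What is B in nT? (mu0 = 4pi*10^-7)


m = 7.23 x 10^10 = 72300000000 A.m^2
2m = 144600000000 A.m^2
r^3 = 8413^3 = 595460100997
B = (4pi*10^-7) * 144600000000 / (4*pi * 595460100997) * 1e9
= 181709.719084 / 7482772315192.05 * 1e9
= 24.2837 nT

24.2837


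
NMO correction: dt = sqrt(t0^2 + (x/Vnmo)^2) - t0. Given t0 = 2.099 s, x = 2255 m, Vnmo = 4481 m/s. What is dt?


x/Vnmo = 2255/4481 = 0.503236
(x/Vnmo)^2 = 0.253246
t0^2 = 4.405801
sqrt(4.405801 + 0.253246) = 2.158483
dt = 2.158483 - 2.099 = 0.059483

0.059483


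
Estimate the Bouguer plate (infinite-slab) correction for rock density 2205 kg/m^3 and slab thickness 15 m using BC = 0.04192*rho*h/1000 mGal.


BC = 0.04192 * rho * h / 1000
= 0.04192 * 2205 * 15 / 1000
= 1.3865 mGal

1.3865


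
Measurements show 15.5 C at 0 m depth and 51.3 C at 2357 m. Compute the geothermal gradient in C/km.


dT = 51.3 - 15.5 = 35.8 C
dz = 2357 - 0 = 2357 m
gradient = dT/dz * 1000 = 35.8/2357 * 1000 = 15.1888 C/km

15.1888


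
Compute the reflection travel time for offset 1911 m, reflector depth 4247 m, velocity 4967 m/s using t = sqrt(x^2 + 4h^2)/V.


x^2 + 4h^2 = 1911^2 + 4*4247^2 = 3651921 + 72148036 = 75799957
sqrt(75799957) = 8706.3171
t = 8706.3171 / 4967 = 1.7528 s

1.7528


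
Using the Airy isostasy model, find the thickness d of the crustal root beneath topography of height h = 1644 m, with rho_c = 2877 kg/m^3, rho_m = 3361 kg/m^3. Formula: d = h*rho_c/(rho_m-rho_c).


rho_m - rho_c = 3361 - 2877 = 484
d = 1644 * 2877 / 484
= 4729788 / 484
= 9772.29 m

9772.29


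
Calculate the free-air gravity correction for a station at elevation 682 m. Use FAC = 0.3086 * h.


FAC = 0.3086 * h
= 0.3086 * 682
= 210.4652 mGal

210.4652


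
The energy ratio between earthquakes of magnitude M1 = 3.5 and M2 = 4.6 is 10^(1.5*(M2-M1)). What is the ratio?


M2 - M1 = 4.6 - 3.5 = 1.1
1.5 * 1.1 = 1.65
ratio = 10^1.65 = 44.67

44.67


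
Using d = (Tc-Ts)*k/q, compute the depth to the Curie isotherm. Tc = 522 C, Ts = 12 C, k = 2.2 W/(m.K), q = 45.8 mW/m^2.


T_Curie - T_surf = 522 - 12 = 510 C
Convert q to W/m^2: 45.8 mW/m^2 = 0.0458 W/m^2
d = 510 * 2.2 / 0.0458 = 24497.82 m

24497.82


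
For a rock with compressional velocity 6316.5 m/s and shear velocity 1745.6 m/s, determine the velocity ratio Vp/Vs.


Vp/Vs = 6316.5 / 1745.6
= 3.6185

3.6185


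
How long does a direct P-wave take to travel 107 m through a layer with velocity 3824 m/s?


t = x / V
= 107 / 3824
= 0.028 s

0.028


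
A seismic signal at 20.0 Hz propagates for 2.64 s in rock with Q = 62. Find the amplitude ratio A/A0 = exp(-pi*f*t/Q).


pi*f*t/Q = pi*20.0*2.64/62 = 2.675421
A/A0 = exp(-2.675421) = 0.068878

0.068878


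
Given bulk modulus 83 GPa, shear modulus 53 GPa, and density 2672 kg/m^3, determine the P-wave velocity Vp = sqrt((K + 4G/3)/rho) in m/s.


First compute the effective modulus:
K + 4G/3 = 83e9 + 4*53e9/3 = 153666666666.67 Pa
Then divide by density:
153666666666.67 / 2672 = 57509980.0399 Pa/(kg/m^3)
Take the square root:
Vp = sqrt(57509980.0399) = 7583.53 m/s

7583.53


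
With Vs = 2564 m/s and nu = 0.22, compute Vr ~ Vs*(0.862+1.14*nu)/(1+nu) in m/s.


Numerator factor = 0.862 + 1.14*0.22 = 1.1128
Denominator = 1 + 0.22 = 1.22
Vr = 2564 * 1.1128 / 1.22 = 2338.7 m/s

2338.7


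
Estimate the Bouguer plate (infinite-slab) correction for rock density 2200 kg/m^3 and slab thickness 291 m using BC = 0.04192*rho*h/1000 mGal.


BC = 0.04192 * rho * h / 1000
= 0.04192 * 2200 * 291 / 1000
= 26.8372 mGal

26.8372


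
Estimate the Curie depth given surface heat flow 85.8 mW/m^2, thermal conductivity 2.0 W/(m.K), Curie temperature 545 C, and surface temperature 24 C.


T_Curie - T_surf = 545 - 24 = 521 C
Convert q to W/m^2: 85.8 mW/m^2 = 0.0858 W/m^2
d = 521 * 2.0 / 0.0858 = 12144.52 m

12144.52


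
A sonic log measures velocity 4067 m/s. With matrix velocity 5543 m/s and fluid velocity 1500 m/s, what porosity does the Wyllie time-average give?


1/V - 1/Vm = 1/4067 - 1/5543 = 6.547e-05
1/Vf - 1/Vm = 1/1500 - 1/5543 = 0.00048626
phi = 6.547e-05 / 0.00048626 = 0.1346

0.1346


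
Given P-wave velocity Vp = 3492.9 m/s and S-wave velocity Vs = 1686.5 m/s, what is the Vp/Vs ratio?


Vp/Vs = 3492.9 / 1686.5
= 2.0711

2.0711


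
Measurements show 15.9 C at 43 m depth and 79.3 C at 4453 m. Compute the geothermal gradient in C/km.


dT = 79.3 - 15.9 = 63.4 C
dz = 4453 - 43 = 4410 m
gradient = dT/dz * 1000 = 63.4/4410 * 1000 = 14.3764 C/km

14.3764


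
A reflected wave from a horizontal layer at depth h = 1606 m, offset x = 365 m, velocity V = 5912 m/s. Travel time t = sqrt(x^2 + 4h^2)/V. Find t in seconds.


x^2 + 4h^2 = 365^2 + 4*1606^2 = 133225 + 10316944 = 10450169
sqrt(10450169) = 3232.6721
t = 3232.6721 / 5912 = 0.5468 s

0.5468


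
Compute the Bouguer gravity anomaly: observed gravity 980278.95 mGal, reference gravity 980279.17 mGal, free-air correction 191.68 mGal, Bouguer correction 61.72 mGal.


BA = g_obs - g_ref + FAC - BC
= 980278.95 - 980279.17 + 191.68 - 61.72
= 129.74 mGal

129.74


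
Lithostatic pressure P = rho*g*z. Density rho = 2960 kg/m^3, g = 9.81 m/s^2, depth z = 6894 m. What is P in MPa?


P = rho * g * z / 1e6
= 2960 * 9.81 * 6894 / 1e6
= 200185214.4 / 1e6
= 200.1852 MPa

200.1852


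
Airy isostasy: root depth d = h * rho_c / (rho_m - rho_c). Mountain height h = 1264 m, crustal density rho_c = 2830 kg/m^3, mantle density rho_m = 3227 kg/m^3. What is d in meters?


rho_m - rho_c = 3227 - 2830 = 397
d = 1264 * 2830 / 397
= 3577120 / 397
= 9010.38 m

9010.38


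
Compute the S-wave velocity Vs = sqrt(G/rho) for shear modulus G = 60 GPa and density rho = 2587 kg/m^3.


Convert G to Pa: G = 60e9 Pa
Compute G/rho = 60e9 / 2587 = 23192887.5145
Vs = sqrt(23192887.5145) = 4815.9 m/s

4815.9


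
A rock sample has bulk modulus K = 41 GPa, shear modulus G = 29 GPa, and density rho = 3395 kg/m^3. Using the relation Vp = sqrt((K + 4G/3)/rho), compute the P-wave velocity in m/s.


First compute the effective modulus:
K + 4G/3 = 41e9 + 4*29e9/3 = 79666666666.67 Pa
Then divide by density:
79666666666.67 / 3395 = 23465881.1978 Pa/(kg/m^3)
Take the square root:
Vp = sqrt(23465881.1978) = 4844.16 m/s

4844.16


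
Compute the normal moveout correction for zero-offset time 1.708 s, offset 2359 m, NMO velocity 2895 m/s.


x/Vnmo = 2359/2895 = 0.814853
(x/Vnmo)^2 = 0.663986
t0^2 = 2.917264
sqrt(2.917264 + 0.663986) = 1.892419
dt = 1.892419 - 1.708 = 0.184419

0.184419


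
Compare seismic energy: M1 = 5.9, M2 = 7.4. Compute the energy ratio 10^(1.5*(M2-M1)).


M2 - M1 = 7.4 - 5.9 = 1.5
1.5 * 1.5 = 2.25
ratio = 10^2.25 = 177.83

177.83


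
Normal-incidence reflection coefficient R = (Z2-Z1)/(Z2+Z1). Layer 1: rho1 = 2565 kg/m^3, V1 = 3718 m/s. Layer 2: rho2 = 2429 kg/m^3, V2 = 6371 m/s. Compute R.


Z1 = 2565 * 3718 = 9536670
Z2 = 2429 * 6371 = 15475159
R = (15475159 - 9536670) / (15475159 + 9536670) = 5938489 / 25011829 = 0.2374

0.2374


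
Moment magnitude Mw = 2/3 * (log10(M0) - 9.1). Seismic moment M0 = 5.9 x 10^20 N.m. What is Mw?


log10(M0) = log10(5.9 x 10^20) = 20.7709
Mw = 2/3 * (20.7709 - 9.1)
= 2/3 * 11.6709
= 7.78

7.78


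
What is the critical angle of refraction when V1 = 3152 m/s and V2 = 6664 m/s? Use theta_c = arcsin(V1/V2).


V1/V2 = 3152/6664 = 0.472989
theta_c = arcsin(0.472989) = 28.2285 degrees

28.2285


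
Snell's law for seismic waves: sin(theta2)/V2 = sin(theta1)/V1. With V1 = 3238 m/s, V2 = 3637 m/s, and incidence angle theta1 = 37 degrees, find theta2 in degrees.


sin(theta1) = sin(37 deg) = 0.601815
sin(theta2) = V2/V1 * sin(theta1) = 3637/3238 * 0.601815 = 0.675973
theta2 = arcsin(0.675973) = 42.5298 degrees

42.5298


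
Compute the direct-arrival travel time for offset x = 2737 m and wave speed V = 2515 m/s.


t = x / V
= 2737 / 2515
= 1.0883 s

1.0883


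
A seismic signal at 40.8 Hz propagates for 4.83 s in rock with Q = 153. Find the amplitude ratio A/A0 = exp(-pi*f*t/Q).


pi*f*t/Q = pi*40.8*4.83/153 = 4.046371
A/A0 = exp(-4.046371) = 0.017486

0.017486


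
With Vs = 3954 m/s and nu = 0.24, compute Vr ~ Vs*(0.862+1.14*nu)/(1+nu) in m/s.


Numerator factor = 0.862 + 1.14*0.24 = 1.1356
Denominator = 1 + 0.24 = 1.24
Vr = 3954 * 1.1356 / 1.24 = 3621.1 m/s

3621.1


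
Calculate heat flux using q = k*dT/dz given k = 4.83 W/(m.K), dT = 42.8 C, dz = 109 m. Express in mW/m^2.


q = k * dT / dz * 1000
= 4.83 * 42.8 / 109 * 1000
= 1.89655 * 1000
= 1896.5505 mW/m^2

1896.5505


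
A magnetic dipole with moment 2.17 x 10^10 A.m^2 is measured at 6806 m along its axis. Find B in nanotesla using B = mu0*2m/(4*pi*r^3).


m = 2.17 x 10^10 = 21700000000 A.m^2
2m = 43400000000 A.m^2
r^3 = 6806^3 = 315265054616
B = (4pi*10^-7) * 43400000000 / (4*pi * 315265054616) * 1e9
= 54538.048466 / 3961737518060.84 * 1e9
= 13.7662 nT

13.7662


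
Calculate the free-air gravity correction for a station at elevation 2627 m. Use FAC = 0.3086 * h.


FAC = 0.3086 * h
= 0.3086 * 2627
= 810.6922 mGal

810.6922


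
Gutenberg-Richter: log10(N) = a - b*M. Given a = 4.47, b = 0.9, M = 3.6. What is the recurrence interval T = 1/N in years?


log10(N) = 4.47 - 0.9*3.6 = 1.23
N = 10^1.23 = 16.982437
T = 1/N = 1/16.982437 = 0.0589 years

0.0589


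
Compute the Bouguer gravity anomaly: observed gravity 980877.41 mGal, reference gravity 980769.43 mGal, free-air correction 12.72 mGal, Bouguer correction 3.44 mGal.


BA = g_obs - g_ref + FAC - BC
= 980877.41 - 980769.43 + 12.72 - 3.44
= 117.26 mGal

117.26


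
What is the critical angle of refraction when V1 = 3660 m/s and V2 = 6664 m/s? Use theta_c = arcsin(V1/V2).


V1/V2 = 3660/6664 = 0.54922
theta_c = arcsin(0.54922) = 33.3135 degrees

33.3135


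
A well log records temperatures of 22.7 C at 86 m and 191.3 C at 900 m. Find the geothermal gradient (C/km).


dT = 191.3 - 22.7 = 168.6 C
dz = 900 - 86 = 814 m
gradient = dT/dz * 1000 = 168.6/814 * 1000 = 207.1253 C/km

207.1253


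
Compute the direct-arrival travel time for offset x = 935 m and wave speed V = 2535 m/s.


t = x / V
= 935 / 2535
= 0.3688 s

0.3688


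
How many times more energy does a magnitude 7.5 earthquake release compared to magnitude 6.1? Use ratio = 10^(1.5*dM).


M2 - M1 = 7.5 - 6.1 = 1.4
1.5 * 1.4 = 2.1
ratio = 10^2.1 = 125.89

125.89


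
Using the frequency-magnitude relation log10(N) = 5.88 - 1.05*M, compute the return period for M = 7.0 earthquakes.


log10(N) = 5.88 - 1.05*7.0 = -1.47
N = 10^-1.47 = 0.033884
T = 1/N = 1/0.033884 = 29.5121 years

29.5121


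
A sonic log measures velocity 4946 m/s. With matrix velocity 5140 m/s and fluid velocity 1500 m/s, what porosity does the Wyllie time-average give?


1/V - 1/Vm = 1/4946 - 1/5140 = 7.63e-06
1/Vf - 1/Vm = 1/1500 - 1/5140 = 0.00047211
phi = 7.63e-06 / 0.00047211 = 0.0162

0.0162


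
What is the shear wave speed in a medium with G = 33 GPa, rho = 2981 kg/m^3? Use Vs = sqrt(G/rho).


Convert G to Pa: G = 33e9 Pa
Compute G/rho = 33e9 / 2981 = 11070110.7011
Vs = sqrt(11070110.7011) = 3327.18 m/s

3327.18


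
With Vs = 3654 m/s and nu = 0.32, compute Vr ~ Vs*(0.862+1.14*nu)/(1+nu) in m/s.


Numerator factor = 0.862 + 1.14*0.32 = 1.2268
Denominator = 1 + 0.32 = 1.32
Vr = 3654 * 1.2268 / 1.32 = 3396.01 m/s

3396.01


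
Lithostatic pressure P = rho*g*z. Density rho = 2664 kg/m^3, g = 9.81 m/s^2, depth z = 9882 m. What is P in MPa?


P = rho * g * z / 1e6
= 2664 * 9.81 * 9882 / 1e6
= 258254606.88 / 1e6
= 258.2546 MPa

258.2546


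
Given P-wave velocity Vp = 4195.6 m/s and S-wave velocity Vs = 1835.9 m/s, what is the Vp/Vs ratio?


Vp/Vs = 4195.6 / 1835.9
= 2.2853

2.2853


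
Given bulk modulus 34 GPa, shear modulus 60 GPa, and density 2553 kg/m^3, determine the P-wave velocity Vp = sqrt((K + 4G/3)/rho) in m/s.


First compute the effective modulus:
K + 4G/3 = 34e9 + 4*60e9/3 = 114000000000.0 Pa
Then divide by density:
114000000000.0 / 2553 = 44653349.0012 Pa/(kg/m^3)
Take the square root:
Vp = sqrt(44653349.0012) = 6682.32 m/s

6682.32


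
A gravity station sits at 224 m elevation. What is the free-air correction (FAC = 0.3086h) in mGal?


FAC = 0.3086 * h
= 0.3086 * 224
= 69.1264 mGal

69.1264


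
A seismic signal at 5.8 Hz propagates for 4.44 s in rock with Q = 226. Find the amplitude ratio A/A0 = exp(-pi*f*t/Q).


pi*f*t/Q = pi*5.8*4.44/226 = 0.357975
A/A0 = exp(-0.357975) = 0.699091

0.699091


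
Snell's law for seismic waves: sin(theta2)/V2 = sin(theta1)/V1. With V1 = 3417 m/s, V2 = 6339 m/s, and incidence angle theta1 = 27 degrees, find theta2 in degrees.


sin(theta1) = sin(27 deg) = 0.45399
sin(theta2) = V2/V1 * sin(theta1) = 6339/3417 * 0.45399 = 0.842214
theta2 = arcsin(0.842214) = 57.3747 degrees

57.3747


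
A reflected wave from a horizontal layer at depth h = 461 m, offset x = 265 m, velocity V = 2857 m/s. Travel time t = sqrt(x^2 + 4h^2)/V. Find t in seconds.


x^2 + 4h^2 = 265^2 + 4*461^2 = 70225 + 850084 = 920309
sqrt(920309) = 959.3274
t = 959.3274 / 2857 = 0.3358 s

0.3358


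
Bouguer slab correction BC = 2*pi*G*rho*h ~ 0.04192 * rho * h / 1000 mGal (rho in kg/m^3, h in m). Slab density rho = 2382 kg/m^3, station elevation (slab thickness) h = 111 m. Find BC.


BC = 0.04192 * rho * h / 1000
= 0.04192 * 2382 * 111 / 1000
= 11.0837 mGal

11.0837


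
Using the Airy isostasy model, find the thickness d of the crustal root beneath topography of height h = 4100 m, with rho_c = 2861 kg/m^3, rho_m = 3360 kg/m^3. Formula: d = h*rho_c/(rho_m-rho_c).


rho_m - rho_c = 3360 - 2861 = 499
d = 4100 * 2861 / 499
= 11730100 / 499
= 23507.21 m

23507.21


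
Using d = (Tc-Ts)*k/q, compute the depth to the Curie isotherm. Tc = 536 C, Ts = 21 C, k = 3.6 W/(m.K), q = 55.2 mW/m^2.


T_Curie - T_surf = 536 - 21 = 515 C
Convert q to W/m^2: 55.2 mW/m^2 = 0.0552 W/m^2
d = 515 * 3.6 / 0.0552 = 33586.96 m

33586.96


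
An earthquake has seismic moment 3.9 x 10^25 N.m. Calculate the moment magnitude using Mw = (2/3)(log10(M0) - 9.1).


log10(M0) = log10(3.9 x 10^25) = 25.5911
Mw = 2/3 * (25.5911 - 9.1)
= 2/3 * 16.4911
= 10.99

10.99


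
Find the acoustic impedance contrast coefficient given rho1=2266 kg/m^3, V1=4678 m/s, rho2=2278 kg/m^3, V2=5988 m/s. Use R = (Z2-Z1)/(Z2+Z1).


Z1 = 2266 * 4678 = 10600348
Z2 = 2278 * 5988 = 13640664
R = (13640664 - 10600348) / (13640664 + 10600348) = 3040316 / 24241012 = 0.1254

0.1254


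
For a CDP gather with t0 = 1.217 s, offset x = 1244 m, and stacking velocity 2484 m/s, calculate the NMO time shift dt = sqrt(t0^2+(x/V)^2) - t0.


x/Vnmo = 1244/2484 = 0.500805
(x/Vnmo)^2 = 0.250806
t0^2 = 1.481089
sqrt(1.481089 + 0.250806) = 1.316015
dt = 1.316015 - 1.217 = 0.099015

0.099015


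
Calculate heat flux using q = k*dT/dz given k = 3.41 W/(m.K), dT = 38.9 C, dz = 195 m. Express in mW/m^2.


q = k * dT / dz * 1000
= 3.41 * 38.9 / 195 * 1000
= 0.680251 * 1000
= 680.2513 mW/m^2

680.2513


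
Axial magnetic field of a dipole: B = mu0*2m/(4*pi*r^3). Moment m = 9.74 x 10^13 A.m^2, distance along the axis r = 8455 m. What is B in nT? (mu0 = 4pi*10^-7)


m = 9.74 x 10^13 = 97400000000000 A.m^2
2m = 194800000000000 A.m^2
r^3 = 8455^3 = 604422796375
B = (4pi*10^-7) * 194800000000000 / (4*pi * 604422796375) * 1e9
= 244792899.567717 / 7595400867015.6 * 1e9
= 32229.0955 nT

32229.0955


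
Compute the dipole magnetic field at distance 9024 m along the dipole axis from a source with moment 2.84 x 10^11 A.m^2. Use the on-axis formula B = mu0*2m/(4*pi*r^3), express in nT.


m = 2.84 x 10^11 = 284000000000 A.m^2
2m = 568000000000 A.m^2
r^3 = 9024^3 = 734847565824
B = (4pi*10^-7) * 568000000000 / (4*pi * 734847565824) * 1e9
= 713769.850896 / 9234366857204.08 * 1e9
= 77.2949 nT

77.2949


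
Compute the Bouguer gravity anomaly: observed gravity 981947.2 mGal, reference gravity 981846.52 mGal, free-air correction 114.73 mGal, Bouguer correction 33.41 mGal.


BA = g_obs - g_ref + FAC - BC
= 981947.2 - 981846.52 + 114.73 - 33.41
= 182.0 mGal

182.0


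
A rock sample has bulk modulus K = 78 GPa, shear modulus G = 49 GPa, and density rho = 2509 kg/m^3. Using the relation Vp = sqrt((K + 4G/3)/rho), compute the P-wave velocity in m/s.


First compute the effective modulus:
K + 4G/3 = 78e9 + 4*49e9/3 = 143333333333.33 Pa
Then divide by density:
143333333333.33 / 2509 = 57127673.708 Pa/(kg/m^3)
Take the square root:
Vp = sqrt(57127673.708) = 7558.29 m/s

7558.29


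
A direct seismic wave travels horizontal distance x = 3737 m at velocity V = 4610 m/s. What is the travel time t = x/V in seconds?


t = x / V
= 3737 / 4610
= 0.8106 s

0.8106


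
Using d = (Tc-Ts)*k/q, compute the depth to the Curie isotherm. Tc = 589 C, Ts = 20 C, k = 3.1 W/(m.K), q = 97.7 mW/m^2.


T_Curie - T_surf = 589 - 20 = 569 C
Convert q to W/m^2: 97.7 mW/m^2 = 0.0977 W/m^2
d = 569 * 3.1 / 0.0977 = 18054.25 m

18054.25


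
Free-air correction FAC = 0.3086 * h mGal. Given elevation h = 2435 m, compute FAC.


FAC = 0.3086 * h
= 0.3086 * 2435
= 751.441 mGal

751.441


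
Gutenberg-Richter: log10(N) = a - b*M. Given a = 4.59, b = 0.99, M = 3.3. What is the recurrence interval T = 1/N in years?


log10(N) = 4.59 - 0.99*3.3 = 1.323
N = 10^1.323 = 21.037784
T = 1/N = 1/21.037784 = 0.0475 years

0.0475


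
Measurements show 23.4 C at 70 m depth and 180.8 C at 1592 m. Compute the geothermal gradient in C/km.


dT = 180.8 - 23.4 = 157.4 C
dz = 1592 - 70 = 1522 m
gradient = dT/dz * 1000 = 157.4/1522 * 1000 = 103.4166 C/km

103.4166


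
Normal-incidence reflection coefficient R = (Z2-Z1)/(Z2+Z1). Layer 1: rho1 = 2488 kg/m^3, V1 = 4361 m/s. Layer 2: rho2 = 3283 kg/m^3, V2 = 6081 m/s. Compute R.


Z1 = 2488 * 4361 = 10850168
Z2 = 3283 * 6081 = 19963923
R = (19963923 - 10850168) / (19963923 + 10850168) = 9113755 / 30814091 = 0.2958

0.2958


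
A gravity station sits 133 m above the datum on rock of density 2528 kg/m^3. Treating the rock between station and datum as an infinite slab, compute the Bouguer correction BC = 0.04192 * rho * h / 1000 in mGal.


BC = 0.04192 * rho * h / 1000
= 0.04192 * 2528 * 133 / 1000
= 14.0945 mGal

14.0945


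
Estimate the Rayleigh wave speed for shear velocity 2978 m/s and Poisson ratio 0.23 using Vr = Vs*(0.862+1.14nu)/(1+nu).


Numerator factor = 0.862 + 1.14*0.23 = 1.1242
Denominator = 1 + 0.23 = 1.23
Vr = 2978 * 1.1242 / 1.23 = 2721.84 m/s

2721.84


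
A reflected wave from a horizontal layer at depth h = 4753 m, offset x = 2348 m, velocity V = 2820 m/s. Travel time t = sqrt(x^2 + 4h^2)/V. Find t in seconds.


x^2 + 4h^2 = 2348^2 + 4*4753^2 = 5513104 + 90364036 = 95877140
sqrt(95877140) = 9791.6873
t = 9791.6873 / 2820 = 3.4722 s

3.4722


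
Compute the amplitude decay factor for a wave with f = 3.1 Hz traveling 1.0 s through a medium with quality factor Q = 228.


pi*f*t/Q = pi*3.1*1.0/228 = 0.042715
A/A0 = exp(-0.042715) = 0.958185

0.958185


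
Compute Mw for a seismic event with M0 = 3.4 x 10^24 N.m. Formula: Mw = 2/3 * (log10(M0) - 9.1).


log10(M0) = log10(3.4 x 10^24) = 24.5315
Mw = 2/3 * (24.5315 - 9.1)
= 2/3 * 15.4315
= 10.29

10.29


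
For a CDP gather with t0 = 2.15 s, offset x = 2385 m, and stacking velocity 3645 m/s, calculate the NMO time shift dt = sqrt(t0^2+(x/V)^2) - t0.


x/Vnmo = 2385/3645 = 0.654321
(x/Vnmo)^2 = 0.428136
t0^2 = 4.6225
sqrt(4.6225 + 0.428136) = 2.247362
dt = 2.247362 - 2.15 = 0.097362

0.097362


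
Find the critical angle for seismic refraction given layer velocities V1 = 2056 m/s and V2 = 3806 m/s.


V1/V2 = 2056/3806 = 0.5402
theta_c = arcsin(0.5402) = 32.6972 degrees

32.6972


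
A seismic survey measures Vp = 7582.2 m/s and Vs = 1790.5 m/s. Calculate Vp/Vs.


Vp/Vs = 7582.2 / 1790.5
= 4.2347

4.2347


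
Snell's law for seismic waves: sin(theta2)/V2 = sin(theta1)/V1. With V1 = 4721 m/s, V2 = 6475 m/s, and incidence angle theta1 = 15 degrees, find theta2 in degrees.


sin(theta1) = sin(15 deg) = 0.258819
sin(theta2) = V2/V1 * sin(theta1) = 6475/4721 * 0.258819 = 0.354978
theta2 = arcsin(0.354978) = 20.7921 degrees

20.7921


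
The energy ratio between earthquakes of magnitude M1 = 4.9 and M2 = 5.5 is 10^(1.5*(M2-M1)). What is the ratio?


M2 - M1 = 5.5 - 4.9 = 0.6
1.5 * 0.6 = 0.9
ratio = 10^0.9 = 7.94

7.94


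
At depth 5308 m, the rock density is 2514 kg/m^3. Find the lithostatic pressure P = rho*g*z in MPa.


P = rho * g * z / 1e6
= 2514 * 9.81 * 5308 / 1e6
= 130907700.72 / 1e6
= 130.9077 MPa

130.9077


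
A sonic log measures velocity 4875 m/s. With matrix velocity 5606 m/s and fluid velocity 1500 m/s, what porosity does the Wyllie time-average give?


1/V - 1/Vm = 1/4875 - 1/5606 = 2.675e-05
1/Vf - 1/Vm = 1/1500 - 1/5606 = 0.00048829
phi = 2.675e-05 / 0.00048829 = 0.0548

0.0548


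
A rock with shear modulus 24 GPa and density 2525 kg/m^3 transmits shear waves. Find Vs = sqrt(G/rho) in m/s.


Convert G to Pa: G = 24e9 Pa
Compute G/rho = 24e9 / 2525 = 9504950.495
Vs = sqrt(9504950.495) = 3083.01 m/s

3083.01


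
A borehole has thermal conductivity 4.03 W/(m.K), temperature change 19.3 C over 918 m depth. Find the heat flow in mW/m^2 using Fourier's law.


q = k * dT / dz * 1000
= 4.03 * 19.3 / 918 * 1000
= 0.084727 * 1000
= 84.7266 mW/m^2

84.7266


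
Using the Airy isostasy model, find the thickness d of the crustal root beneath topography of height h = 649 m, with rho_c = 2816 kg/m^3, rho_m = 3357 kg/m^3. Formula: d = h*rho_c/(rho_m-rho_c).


rho_m - rho_c = 3357 - 2816 = 541
d = 649 * 2816 / 541
= 1827584 / 541
= 3378.16 m

3378.16


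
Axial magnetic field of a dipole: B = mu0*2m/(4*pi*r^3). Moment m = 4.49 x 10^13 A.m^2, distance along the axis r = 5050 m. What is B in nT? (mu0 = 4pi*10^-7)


m = 4.49 x 10^13 = 44900000000000 A.m^2
2m = 89800000000000 A.m^2
r^3 = 5050^3 = 128787625000
B = (4pi*10^-7) * 89800000000000 / (4*pi * 128787625000) * 1e9
= 112846008.116945 / 1618393026293.11 * 1e9
= 69727.1962 nT

69727.1962


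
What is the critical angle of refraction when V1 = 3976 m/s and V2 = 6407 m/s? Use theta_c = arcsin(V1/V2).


V1/V2 = 3976/6407 = 0.620571
theta_c = arcsin(0.620571) = 38.3579 degrees

38.3579


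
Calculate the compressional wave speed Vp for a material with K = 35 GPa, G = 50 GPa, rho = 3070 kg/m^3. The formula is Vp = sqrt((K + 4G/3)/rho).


First compute the effective modulus:
K + 4G/3 = 35e9 + 4*50e9/3 = 101666666666.67 Pa
Then divide by density:
101666666666.67 / 3070 = 33116178.0673 Pa/(kg/m^3)
Take the square root:
Vp = sqrt(33116178.0673) = 5754.67 m/s

5754.67


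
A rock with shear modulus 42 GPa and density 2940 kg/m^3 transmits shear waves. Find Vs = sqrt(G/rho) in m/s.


Convert G to Pa: G = 42e9 Pa
Compute G/rho = 42e9 / 2940 = 14285714.2857
Vs = sqrt(14285714.2857) = 3779.64 m/s

3779.64


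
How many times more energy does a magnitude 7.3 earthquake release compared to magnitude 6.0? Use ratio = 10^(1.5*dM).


M2 - M1 = 7.3 - 6.0 = 1.3
1.5 * 1.3 = 1.95
ratio = 10^1.95 = 89.13

89.13


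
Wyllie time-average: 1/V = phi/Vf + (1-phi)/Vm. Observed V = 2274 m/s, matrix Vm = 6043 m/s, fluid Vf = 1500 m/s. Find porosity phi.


1/V - 1/Vm = 1/2274 - 1/6043 = 0.00027427
1/Vf - 1/Vm = 1/1500 - 1/6043 = 0.00050119
phi = 0.00027427 / 0.00050119 = 0.5472

0.5472


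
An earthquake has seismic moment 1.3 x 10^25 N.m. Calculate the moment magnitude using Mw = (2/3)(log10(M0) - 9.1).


log10(M0) = log10(1.3 x 10^25) = 25.1139
Mw = 2/3 * (25.1139 - 9.1)
= 2/3 * 16.0139
= 10.68

10.68


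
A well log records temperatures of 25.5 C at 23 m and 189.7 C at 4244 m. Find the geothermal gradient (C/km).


dT = 189.7 - 25.5 = 164.2 C
dz = 4244 - 23 = 4221 m
gradient = dT/dz * 1000 = 164.2/4221 * 1000 = 38.9007 C/km

38.9007


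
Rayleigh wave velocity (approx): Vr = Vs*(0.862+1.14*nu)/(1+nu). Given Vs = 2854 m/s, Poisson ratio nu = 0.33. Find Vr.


Numerator factor = 0.862 + 1.14*0.33 = 1.2382
Denominator = 1 + 0.33 = 1.33
Vr = 2854 * 1.2382 / 1.33 = 2657.01 m/s

2657.01


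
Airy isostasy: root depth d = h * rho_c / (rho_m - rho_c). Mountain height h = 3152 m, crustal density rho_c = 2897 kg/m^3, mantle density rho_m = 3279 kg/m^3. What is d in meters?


rho_m - rho_c = 3279 - 2897 = 382
d = 3152 * 2897 / 382
= 9131344 / 382
= 23904.04 m

23904.04


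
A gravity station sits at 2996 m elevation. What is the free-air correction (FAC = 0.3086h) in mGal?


FAC = 0.3086 * h
= 0.3086 * 2996
= 924.5656 mGal

924.5656


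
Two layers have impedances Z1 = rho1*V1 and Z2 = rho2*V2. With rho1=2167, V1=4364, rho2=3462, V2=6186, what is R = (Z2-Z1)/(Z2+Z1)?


Z1 = 2167 * 4364 = 9456788
Z2 = 3462 * 6186 = 21415932
R = (21415932 - 9456788) / (21415932 + 9456788) = 11959144 / 30872720 = 0.3874

0.3874


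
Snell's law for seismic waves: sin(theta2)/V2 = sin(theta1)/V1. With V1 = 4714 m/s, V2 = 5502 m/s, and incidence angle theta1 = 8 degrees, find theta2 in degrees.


sin(theta1) = sin(8 deg) = 0.139173
sin(theta2) = V2/V1 * sin(theta1) = 5502/4714 * 0.139173 = 0.162438
theta2 = arcsin(0.162438) = 9.3484 degrees

9.3484


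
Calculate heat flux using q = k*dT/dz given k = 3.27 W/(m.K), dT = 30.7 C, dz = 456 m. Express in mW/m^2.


q = k * dT / dz * 1000
= 3.27 * 30.7 / 456 * 1000
= 0.220151 * 1000
= 220.1513 mW/m^2

220.1513


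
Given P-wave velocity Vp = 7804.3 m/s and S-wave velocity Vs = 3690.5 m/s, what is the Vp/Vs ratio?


Vp/Vs = 7804.3 / 3690.5
= 2.1147

2.1147
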